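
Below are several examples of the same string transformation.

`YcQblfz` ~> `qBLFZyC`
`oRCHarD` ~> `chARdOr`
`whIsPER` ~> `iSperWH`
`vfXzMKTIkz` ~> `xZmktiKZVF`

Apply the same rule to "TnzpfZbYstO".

ZPFzBySTotN

Rule — flip the case of every letter, then move the first 2 characters to the end (rotate left by 2).
On "TnzpfZbYstO": the first step gives "tNZPFzBySTo", and the second then gives "ZPFzBySTotN".
(Check on "oRCHarD": → "OrchARd" → "chARdOr" ✓)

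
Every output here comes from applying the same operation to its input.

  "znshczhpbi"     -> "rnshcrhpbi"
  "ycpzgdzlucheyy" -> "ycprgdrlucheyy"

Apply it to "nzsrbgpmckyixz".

Each output is the input with this applied: replace every "z" with "r".
Doing the same to "nzsrbgpmckyixz": "nrsrbgpmckyixr".

nrsrbgpmckyixr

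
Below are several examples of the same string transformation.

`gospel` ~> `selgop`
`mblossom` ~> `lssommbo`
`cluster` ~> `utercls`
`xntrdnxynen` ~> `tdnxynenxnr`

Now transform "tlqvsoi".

qsoitlv

The rule is to move the first 3 characters to the end (rotate left by 3), then swap the first and last characters.
Working it through for "tlqvsoi": intermediate "vsoitlq", final "qsoitlv".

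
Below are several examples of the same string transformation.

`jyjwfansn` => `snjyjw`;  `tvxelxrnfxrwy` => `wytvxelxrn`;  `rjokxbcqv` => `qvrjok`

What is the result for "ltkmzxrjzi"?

ziltkmz

The rule is to move the last 2 characters to the front (rotate right by 2), then delete the last 3 characters.
Working it through for "ltkmzxrjzi": intermediate "ziltkmzxrj", final "ziltkmz".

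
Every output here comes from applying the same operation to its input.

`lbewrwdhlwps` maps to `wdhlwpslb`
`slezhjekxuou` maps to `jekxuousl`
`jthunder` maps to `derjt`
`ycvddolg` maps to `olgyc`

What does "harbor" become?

The pattern: move the first 2 characters to the end (rotate left by 2), then delete the first 3 characters.
Applying both steps to "harbor": "rborha", then "rha".

rha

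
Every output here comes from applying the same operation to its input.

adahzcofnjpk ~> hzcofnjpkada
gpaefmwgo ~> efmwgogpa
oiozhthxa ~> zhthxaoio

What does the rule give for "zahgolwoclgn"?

The rule is to move the first 3 characters to the end (rotate left by 3).
On "zahgolwoclgn" that produces "golwoclgnzah".

golwoclgnzah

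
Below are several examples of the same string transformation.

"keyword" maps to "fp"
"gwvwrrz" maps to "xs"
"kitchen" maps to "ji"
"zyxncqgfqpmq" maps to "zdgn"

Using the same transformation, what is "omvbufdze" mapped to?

What's happening: keep one character in every 3, starting at position 2 (positions 2nd, 5th, 8th, ...), then shift every letter 1 place forward in the alphabet (wrapping around).
"omvbufdze" → "nva".

nva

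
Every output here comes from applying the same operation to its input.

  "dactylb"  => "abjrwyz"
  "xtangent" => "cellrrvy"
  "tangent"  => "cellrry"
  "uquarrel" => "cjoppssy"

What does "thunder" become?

The transformation: shift every letter 2 places backward in the alphabet (wrapping around), then sort the characters into alphabetical order.
"thunder" → "rfslbcp" → "bcflprs".

bcflprs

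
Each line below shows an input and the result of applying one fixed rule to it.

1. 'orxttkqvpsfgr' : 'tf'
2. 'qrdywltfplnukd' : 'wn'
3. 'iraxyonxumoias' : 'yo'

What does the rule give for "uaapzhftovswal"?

zs

What's happening: keep every other character starting from the first (positions 1st, 3rd, 5th, ...), then keep one character in every 3, starting at position 3 (positions 3rd, 6th, 9th, ...).
Starting from "uaapzhftovswal": after the first operation, "uazfosa"; after the second, "zs".
(Check on "iraxyonxumoias": → "iaynuoa" → "yo" ✓)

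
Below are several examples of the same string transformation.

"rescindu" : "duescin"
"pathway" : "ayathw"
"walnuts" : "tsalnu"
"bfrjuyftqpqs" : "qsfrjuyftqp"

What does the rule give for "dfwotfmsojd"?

jdfwotfmso

The rule is to delete the first character, then move the last 2 characters to the front (rotate right by 2).
Starting from "dfwotfmsojd": after the first operation, "fwotfmsojd"; after the second, "jdfwotfmso".
(Check on "bfrjuyftqpqs": → "frjuyftqpqs" → "qsfrjuyftqp" ✓)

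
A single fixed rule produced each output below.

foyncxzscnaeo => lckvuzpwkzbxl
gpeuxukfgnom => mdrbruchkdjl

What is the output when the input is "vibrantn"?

Rule — swap each adjacent pair of characters (1↔2, 3↔4, ...), then shift every letter 3 places backward in the alphabet (wrapping around).
So "vibrantn" becomes "fsoykxkq".

fsoykxkq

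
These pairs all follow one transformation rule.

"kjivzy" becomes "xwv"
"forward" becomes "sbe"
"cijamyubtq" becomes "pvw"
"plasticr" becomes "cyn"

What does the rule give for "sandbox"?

fna

What's happening: shift every letter 13 places forward in the alphabet (wrapping around) — i.e. ROT13, then keep only the first 3 characters.
"sandbox" → "fnaqobk" → "fna".
(Check on "plasticr": → "cynfgvpe" → "cyn" ✓)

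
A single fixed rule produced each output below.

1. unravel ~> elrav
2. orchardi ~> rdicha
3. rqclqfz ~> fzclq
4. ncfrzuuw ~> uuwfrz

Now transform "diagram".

What's happening: delete the first 2 characters, then move the first 3 characters to the end (rotate left by 3).
For "diagram", step one produces "agram"; step two turns that into "amagr".

amagr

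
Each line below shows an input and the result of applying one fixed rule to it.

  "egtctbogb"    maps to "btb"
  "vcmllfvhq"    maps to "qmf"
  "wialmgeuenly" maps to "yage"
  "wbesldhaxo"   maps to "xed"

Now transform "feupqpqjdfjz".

In each case the input is transformed by: keep one character in every 3, starting at position 3 (positions 3rd, 6th, 9th, ...), then move the last character to the front.
Applying both steps to "feupqpqjdfjz": "updz", then "zupd".

zupd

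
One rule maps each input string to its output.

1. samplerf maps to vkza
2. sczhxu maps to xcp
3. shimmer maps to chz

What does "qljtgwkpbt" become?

gorko

Each output is the input with this applied: keep every other character starting from the second (positions 2nd, 4th, 6th, ...), then shift every letter 5 places backward in the alphabet (wrapping around).
For "qljtgwkpbt", step one produces "ltwpt"; step two turns that into "gorko".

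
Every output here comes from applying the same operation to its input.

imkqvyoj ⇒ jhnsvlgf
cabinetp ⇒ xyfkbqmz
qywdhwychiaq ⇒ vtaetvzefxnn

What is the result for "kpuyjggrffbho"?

Looking at the pairs, the operation is to move the first character to the end, then shift every letter 3 places backward in the alphabet (wrapping around).
Starting from "kpuyjggrffbho": after the first operation, "puyjggrffbhok"; after the second, "mrvgddoccyelh".

mrvgddoccyelh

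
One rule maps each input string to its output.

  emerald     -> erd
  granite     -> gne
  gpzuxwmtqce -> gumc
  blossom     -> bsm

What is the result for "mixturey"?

mte

The transformation: keep one character in every 3, starting at position 1 (positions 1st, 4th, 7th, ...).
"mixturey" → "mte".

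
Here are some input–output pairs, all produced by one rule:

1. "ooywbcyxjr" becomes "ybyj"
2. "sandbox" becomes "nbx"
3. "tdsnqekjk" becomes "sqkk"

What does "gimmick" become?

The transformation: delete the first 2 characters, then keep every other character starting from the first (positions 1st, 3rd, 5th, ...).
For "gimmick", step one produces "mmick"; step two turns that into "mik".

mik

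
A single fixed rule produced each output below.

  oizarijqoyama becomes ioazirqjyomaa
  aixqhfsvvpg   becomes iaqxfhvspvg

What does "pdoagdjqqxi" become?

What's happening: swap each adjacent pair of characters (1↔2, 3↔4, ...).
For "pdoagdjqqxi" the result is "dpaodgqjxqi".

dpaodgqjxqi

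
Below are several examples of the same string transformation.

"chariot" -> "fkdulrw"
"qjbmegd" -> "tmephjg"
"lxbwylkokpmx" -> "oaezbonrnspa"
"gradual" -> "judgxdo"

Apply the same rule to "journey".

mrxuqhb

The pattern: shift every letter 3 places forward in the alphabet (wrapping around).
Doing the same to "journey": "mrxuqhb".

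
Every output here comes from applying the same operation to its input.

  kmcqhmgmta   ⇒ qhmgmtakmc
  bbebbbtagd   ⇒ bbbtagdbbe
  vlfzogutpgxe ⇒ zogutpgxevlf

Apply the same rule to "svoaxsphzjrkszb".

axsphzjrkszbsvo

What's happening: move the first 3 characters to the end (rotate left by 3).
Doing the same to "svoaxsphzjrkszb": "axsphzjrkszbsvo".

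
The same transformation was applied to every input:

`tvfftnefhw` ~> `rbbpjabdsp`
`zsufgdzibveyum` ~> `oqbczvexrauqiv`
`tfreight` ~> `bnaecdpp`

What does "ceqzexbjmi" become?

amvatxfiey

In each case the input is transformed by: shift every letter 4 places backward in the alphabet (wrapping around), then move the first character to the end.
On "ceqzexbjmi": the first step gives "yamvatxfie", and the second then gives "amvatxfiey".
(Check on "tfreight": → "pbnaecdp" → "bnaecdpp" ✓)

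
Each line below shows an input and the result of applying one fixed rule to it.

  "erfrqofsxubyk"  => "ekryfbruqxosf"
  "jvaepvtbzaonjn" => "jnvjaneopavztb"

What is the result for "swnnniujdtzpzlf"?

sfwlnznpnzitudj

The rule is to take characters alternately from the front and the back (1st, last, 2nd, 2nd-last, ...).
Applying that to "swnnniujdtzpzlf" gives "sfwlnznpnzitudj".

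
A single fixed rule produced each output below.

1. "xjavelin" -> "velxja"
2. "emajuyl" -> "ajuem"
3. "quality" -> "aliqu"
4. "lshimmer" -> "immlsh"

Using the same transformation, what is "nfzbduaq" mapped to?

bdunfz

Rule — delete the last 2 characters, then move the last 3 characters to the front (rotate right by 3).
Starting from "nfzbduaq": after the first operation, "nfzbdu"; after the second, "bdunfz".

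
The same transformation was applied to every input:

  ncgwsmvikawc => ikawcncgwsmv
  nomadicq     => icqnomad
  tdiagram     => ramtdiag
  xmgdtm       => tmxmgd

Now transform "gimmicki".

ckigimmi

Rule — swap the front and back halves of the string, then move the first character to the end.
"gimmicki" → "ickigimm" → "ckigimmi".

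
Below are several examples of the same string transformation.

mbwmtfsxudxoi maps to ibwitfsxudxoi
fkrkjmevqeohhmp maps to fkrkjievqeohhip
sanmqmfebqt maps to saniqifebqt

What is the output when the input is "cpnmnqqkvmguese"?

cpninqqkviguese

The pattern: replace every "m" with "i".
For "cpnmnqqkvmguese" the result is "cpninqqkviguese".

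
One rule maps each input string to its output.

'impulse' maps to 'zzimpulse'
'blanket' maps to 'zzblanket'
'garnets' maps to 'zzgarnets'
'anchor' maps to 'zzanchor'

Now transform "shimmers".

zzshimmers

What's happening: prepend "zz".
On "shimmers" that produces "zzshimmers".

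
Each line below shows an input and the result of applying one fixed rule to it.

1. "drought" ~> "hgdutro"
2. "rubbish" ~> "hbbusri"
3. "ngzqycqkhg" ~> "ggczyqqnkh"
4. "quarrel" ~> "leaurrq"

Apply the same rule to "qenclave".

Rule — sort the characters into reverse alphabetical order, then move the last 3 characters to the front (rotate right by 3).
On "qenclave" that produces "ecavqnle".

ecavqnle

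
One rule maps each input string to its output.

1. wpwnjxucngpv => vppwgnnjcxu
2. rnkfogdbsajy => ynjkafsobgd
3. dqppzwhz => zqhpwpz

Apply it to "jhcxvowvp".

Looking at the pairs, the operation is to take characters alternately from the front and the back (1st, last, 2nd, 2nd-last, ...), then delete the first character.
On "jhcxvowvp": the first step gives "jphvcwxov", and the second then gives "phvcwxov".

phvcwxov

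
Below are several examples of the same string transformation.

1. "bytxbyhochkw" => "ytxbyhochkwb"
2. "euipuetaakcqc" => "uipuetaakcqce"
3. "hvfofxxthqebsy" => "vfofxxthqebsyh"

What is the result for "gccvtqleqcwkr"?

ccvtqleqcwkrg

The pattern: move the first character to the end.
For "gccvtqleqcwkr" the result is "ccvtqleqcwkrg".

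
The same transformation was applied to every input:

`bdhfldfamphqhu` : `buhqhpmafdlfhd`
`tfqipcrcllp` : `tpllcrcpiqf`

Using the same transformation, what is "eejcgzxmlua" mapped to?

eaulmxzgcje

In each case the input is transformed by: reverse the string, then move the last character to the front.
For "eejcgzxmlua", step one produces "aulmxzgcjee"; step two turns that into "eaulmxzgcje".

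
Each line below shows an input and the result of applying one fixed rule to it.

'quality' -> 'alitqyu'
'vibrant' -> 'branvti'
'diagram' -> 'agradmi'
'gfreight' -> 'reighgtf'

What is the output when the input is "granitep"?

anitegpr

The pattern: swap the first and last characters, then move the first 2 characters to the end (rotate left by 2).
On "granitep": the first step gives "praniteg", and the second then gives "anitegpr".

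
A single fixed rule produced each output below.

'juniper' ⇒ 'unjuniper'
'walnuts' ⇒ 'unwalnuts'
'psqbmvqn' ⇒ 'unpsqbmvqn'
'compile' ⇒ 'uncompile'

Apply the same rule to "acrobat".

The pattern: prepend "un".
So "acrobat" becomes "unacrobat".

unacrobat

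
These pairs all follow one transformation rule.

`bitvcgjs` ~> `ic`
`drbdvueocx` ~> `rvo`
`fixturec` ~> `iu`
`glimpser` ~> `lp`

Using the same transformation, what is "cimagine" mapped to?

Rule — delete the last character, then keep one character in every 3, starting at position 2 (positions 2nd, 5th, 8th, ...).
"cimagine" → "cimagin" → "ig".

ig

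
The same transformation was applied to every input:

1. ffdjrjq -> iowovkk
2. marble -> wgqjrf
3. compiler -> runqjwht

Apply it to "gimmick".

rrnhpln

The transformation: shift every letter 5 places forward in the alphabet (wrapping around), then move the first 2 characters to the end (rotate left by 2).
For "gimmick" the result is "rrnhpln".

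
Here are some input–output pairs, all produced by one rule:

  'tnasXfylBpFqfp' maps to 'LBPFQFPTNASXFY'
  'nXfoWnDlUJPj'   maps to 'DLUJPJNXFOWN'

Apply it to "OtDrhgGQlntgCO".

QLNTGCOOTDRHGG

The rule is to swap the front and back halves of the string, then convert every letter to uppercase.
On "OtDrhgGQlntgCO" that produces "QLNTGCOOTDRHGG".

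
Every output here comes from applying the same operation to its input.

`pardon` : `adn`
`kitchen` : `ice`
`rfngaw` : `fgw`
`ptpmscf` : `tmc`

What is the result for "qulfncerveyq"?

ufcreq

What's happening: keep every other character starting from the second (positions 2nd, 4th, 6th, ...).
For "qulfncerveyq" the result is "ufcreq".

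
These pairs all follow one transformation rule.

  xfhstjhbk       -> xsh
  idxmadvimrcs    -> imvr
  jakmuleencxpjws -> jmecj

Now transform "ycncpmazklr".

ycal

In each case the input is transformed by: keep one character in every 3, starting at position 1 (positions 1st, 4th, 7th, ...).
"ycncpmazklr" → "ycal".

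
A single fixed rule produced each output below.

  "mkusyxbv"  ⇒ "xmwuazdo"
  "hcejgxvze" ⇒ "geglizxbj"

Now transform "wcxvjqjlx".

Looking at the pairs, the operation is to shift every letter 2 places forward in the alphabet (wrapping around), then swap the first and last characters.
Working it through for "wcxvjqjlx": intermediate "yezxlslnz", final "zezxlslny".

zezxlslny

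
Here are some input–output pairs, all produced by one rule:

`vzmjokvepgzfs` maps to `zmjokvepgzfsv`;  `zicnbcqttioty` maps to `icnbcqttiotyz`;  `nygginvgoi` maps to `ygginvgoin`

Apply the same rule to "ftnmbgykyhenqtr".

In each case the input is transformed by: move the first character to the end.
Doing the same to "ftnmbgykyhenqtr": "tnmbgykyhenqtrf".

tnmbgykyhenqtrf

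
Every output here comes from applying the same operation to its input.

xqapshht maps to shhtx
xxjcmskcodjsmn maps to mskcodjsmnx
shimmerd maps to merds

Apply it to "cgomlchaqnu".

lchaqnuc

Each output is the input with this applied: move the first character to the end, then delete the first 3 characters.
Working it through for "cgomlchaqnu": intermediate "gomlchaqnuc", final "lchaqnuc".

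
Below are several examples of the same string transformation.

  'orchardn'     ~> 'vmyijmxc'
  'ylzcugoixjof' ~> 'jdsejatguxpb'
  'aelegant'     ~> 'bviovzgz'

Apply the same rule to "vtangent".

bzioqovi

Each output is the input with this applied: shift every letter 5 places backward in the alphabet (wrapping around), then swap the front and back halves of the string.
Working it through for "vtangent": intermediate "qovibzio", final "bzioqovi".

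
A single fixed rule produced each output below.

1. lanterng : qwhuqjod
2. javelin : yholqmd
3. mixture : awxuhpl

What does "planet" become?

dqhwso

Each output is the input with this applied: move the first 2 characters to the end (rotate left by 2), then shift every letter 3 places forward in the alphabet (wrapping around).
For "planet", step one produces "anetpl"; step two turns that into "dqhwso".
(Check on "javelin": → "velinja" → "yholqmd" ✓)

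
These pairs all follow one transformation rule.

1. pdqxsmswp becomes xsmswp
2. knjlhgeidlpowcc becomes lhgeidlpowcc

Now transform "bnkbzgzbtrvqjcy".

Each output is the input with this applied: delete the first 3 characters.
So "bnkbzgzbtrvqjcy" becomes "bzgzbtrvqjcy".

bzgzbtrvqjcy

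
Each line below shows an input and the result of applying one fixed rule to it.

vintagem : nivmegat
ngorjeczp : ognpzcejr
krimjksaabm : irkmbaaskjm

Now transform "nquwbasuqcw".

Looking at the pairs, the operation is to move the first 3 characters to the end (rotate left by 3), then reverse the string.
For "nquwbasuqcw", step one produces "wbasuqcwnqu"; step two turns that into "uqnwcqusabw".

uqnwcqusabw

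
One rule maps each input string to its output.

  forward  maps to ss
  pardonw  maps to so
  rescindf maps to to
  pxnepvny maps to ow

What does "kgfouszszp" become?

Each output is the input with this applied: keep one character in every 3, starting at position 3 (positions 3rd, 6th, 9th, ...), then shift every letter 1 place forward in the alphabet (wrapping around).
Applying that to "kgfouszszp" gives "gta".

gta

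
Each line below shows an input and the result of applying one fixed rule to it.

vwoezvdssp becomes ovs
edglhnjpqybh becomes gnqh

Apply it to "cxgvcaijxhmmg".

Rule — keep one character in every 3, starting at position 3 (positions 3rd, 6th, 9th, ...).
Applying that to "cxgvcaijxhmmg" gives "gaxm".

gaxm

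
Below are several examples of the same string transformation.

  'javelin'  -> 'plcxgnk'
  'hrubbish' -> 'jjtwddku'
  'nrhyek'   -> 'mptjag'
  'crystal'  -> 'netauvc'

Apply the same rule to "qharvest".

vsjctxgu

The rule is to shift every letter 2 places forward in the alphabet (wrapping around), then move the last character to the front.
"qharvest" → "sjctxguv" → "vsjctxgu".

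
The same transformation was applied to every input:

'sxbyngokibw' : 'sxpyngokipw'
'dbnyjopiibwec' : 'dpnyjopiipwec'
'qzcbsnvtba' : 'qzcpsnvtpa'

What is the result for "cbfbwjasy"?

The pattern: replace every "b" with "p".
"cbfbwjasy" → "cpfpwjasy".

cpfpwjasy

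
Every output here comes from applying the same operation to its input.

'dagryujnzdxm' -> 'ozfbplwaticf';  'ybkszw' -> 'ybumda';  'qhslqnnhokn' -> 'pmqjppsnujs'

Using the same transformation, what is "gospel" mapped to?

Rule — shift every letter 2 places forward in the alphabet (wrapping around), then reverse the string.
On "gospel": the first step gives "iqurgn", and the second then gives "ngruqi".

ngruqi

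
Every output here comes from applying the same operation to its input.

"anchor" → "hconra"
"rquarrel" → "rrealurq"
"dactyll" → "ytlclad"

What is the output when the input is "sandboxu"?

The transformation: move the last 3 characters to the front (rotate right by 3), then take characters alternately from the front and the back (1st, last, 2nd, 2nd-last, ...).
Working it through for "sandboxu": intermediate "oxusandb", final "obxdunsa".

obxdunsa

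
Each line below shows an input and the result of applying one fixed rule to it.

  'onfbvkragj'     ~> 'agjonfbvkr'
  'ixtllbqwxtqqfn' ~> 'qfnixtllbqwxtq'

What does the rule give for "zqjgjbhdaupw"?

upwzqjgjbhda

Rule — move the last 3 characters to the front (rotate right by 3).
For "zqjgjbhdaupw" the result is "upwzqjgjbhda".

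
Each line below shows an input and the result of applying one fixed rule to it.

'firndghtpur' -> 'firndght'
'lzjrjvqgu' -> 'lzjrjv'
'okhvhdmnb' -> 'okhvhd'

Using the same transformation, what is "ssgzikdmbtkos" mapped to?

Rule — delete the last 3 characters.
"ssgzikdmbtkos" → "ssgzikdmbt".

ssgzikdmbt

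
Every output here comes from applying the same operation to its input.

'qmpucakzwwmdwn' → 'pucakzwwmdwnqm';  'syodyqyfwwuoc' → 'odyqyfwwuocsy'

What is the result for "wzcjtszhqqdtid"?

cjtszhqqdtidwz

The transformation: move the first 2 characters to the end (rotate left by 2).
For "wzcjtszhqqdtid" the result is "cjtszhqqdtidwz".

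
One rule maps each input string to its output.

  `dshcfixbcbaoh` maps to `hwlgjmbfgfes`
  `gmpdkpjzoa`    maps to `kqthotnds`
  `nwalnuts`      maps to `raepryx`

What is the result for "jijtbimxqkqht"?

What's happening: delete the last character, then shift every letter 4 places forward in the alphabet (wrapping around).
For "jijtbimxqkqht", step one produces "jijtbimxqkqh"; step two turns that into "nmnxfmqbuoul".

nmnxfmqbuoul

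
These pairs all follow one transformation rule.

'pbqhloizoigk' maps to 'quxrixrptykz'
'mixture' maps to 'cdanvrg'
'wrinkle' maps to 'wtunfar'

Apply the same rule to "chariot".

arxclqj

In each case the input is transformed by: shift every letter 9 places forward in the alphabet (wrapping around), then move the first 3 characters to the end (rotate left by 3).
Working it through for "chariot": intermediate "lqjarxc", final "arxclqj".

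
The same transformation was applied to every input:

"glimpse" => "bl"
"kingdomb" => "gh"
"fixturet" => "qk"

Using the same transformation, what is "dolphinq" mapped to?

In each case the input is transformed by: shift every letter 7 places backward in the alphabet (wrapping around), then keep one character in every 3, starting at position 3 (positions 3rd, 6th, 9th, ...).
"dolphinq" → "wheiabgj" → "eb".

eb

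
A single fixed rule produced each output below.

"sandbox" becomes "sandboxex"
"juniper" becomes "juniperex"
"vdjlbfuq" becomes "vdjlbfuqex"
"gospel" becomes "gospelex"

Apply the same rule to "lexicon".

lexiconex

What's happening: append "ex".
So "lexicon" becomes "lexiconex".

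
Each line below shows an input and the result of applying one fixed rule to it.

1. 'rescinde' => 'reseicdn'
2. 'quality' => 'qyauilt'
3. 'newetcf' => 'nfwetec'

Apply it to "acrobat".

Looking at the pairs, the operation is to move the last character to the front, then swap each adjacent pair of characters (1↔2, 3↔4, ...).
"acrobat" → "tacroba" → "atrcboa".
(Check on "newetcf": → "fnewetc" → "nfwetec" ✓)

atrcboa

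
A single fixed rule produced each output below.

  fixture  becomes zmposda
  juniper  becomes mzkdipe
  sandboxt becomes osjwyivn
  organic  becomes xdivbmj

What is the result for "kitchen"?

Rule — shift every letter 5 places backward in the alphabet (wrapping around), then reverse the string.
On "kitchen": the first step gives "fdoxczi", and the second then gives "izcxodf".

izcxodf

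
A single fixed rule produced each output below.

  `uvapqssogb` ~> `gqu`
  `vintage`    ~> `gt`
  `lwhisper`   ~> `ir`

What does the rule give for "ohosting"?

io

In each case the input is transformed by: sort the characters into alphabetical order, then keep one character in every 3, starting at position 3 (positions 3rd, 6th, 9th, ...).
Doing the same to "ohosting": "io".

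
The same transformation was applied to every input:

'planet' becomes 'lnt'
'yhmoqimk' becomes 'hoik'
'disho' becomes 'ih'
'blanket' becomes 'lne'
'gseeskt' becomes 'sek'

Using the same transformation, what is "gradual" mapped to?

Rule — keep every other character starting from the second (positions 2nd, 4th, 6th, ...).
Doing the same to "gradual": "rda".

rda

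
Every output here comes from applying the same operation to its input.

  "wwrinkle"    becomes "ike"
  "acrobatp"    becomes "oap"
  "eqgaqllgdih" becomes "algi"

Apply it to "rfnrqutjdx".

Looking at the pairs, the operation is to delete the first 3 characters, then keep every other character starting from the first (positions 1st, 3rd, 5th, ...).
For "rfnrqutjdx" the result is "rujx".

rujx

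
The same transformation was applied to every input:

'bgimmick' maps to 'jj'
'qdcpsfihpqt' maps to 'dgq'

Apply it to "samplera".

What's happening: keep one character in every 3, starting at position 3 (positions 3rd, 6th, 9th, ...), then shift every letter 1 place forward in the alphabet (wrapping around).
"samplera" → "nf".

nf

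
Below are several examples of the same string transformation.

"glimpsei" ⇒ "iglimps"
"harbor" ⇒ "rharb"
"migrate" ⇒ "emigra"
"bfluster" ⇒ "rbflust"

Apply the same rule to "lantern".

The rule is to move the last character to the front, then delete the last character.
On "lantern": the first step gives "nlanter", and the second then gives "nlante".
(Check on "harbor": → "rharbo" → "rharb" ✓)

nlante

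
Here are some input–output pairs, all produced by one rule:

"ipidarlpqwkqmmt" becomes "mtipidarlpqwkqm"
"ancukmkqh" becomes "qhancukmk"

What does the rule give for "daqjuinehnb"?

nbdaqjuineh

The pattern: move the last 2 characters to the front (rotate right by 2).
So "daqjuinehnb" becomes "nbdaqjuineh".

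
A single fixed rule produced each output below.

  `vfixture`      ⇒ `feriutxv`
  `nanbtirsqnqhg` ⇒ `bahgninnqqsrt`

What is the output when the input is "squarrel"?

eaqlrrus

The pattern: sort the characters into alphabetical order, then swap each adjacent pair of characters (1↔2, 3↔4, ...).
Applying that to "squarrel" gives "eaqlrrus".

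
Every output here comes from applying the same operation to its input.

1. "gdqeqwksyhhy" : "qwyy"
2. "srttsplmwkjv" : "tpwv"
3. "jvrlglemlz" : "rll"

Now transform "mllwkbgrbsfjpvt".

The transformation: keep one character in every 3, starting at position 3 (positions 3rd, 6th, 9th, ...).
Applying that to "mllwkbgrbsfjpvt" gives "lbbjt".

lbbjt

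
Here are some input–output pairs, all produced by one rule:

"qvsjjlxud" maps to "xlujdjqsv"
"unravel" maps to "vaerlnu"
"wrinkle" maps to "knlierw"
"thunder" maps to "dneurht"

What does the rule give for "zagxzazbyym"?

The rule is to move the last 3 characters to the front (rotate right by 3), then take characters alternately from the front and the back (1st, last, 2nd, 2nd-last, ...).
For "zagxzazbyym", step one produces "yymzagxzazb"; step two turns that into "ybyzmazzaxg".

ybyzmazzaxg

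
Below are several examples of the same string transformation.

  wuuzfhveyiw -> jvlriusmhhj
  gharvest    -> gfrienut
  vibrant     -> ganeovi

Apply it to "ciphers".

The transformation: reverse the string, then shift every letter 13 places forward in the alphabet (wrapping around) — i.e. ROT13.
Starting from "ciphers": after the first operation, "srehpic"; after the second, "ferucvp".

ferucvp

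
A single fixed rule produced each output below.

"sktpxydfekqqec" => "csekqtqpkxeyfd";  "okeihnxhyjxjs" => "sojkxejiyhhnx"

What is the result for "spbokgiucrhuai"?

isapubhorkcgui

The pattern: take characters alternately from the front and the back (1st, last, 2nd, 2nd-last, ...), then swap each adjacent pair of characters (1↔2, 3↔4, ...).
On "spbokgiucrhuai" that produces "isapubhorkcgui".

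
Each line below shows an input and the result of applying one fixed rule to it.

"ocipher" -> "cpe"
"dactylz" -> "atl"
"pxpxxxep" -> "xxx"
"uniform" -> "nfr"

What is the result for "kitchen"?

Looking at the pairs, the operation is to delete the last character, then keep every other character starting from the second (positions 2nd, 4th, 6th, ...).
"kitchen" → "kitche" → "ice".
(Check on "pxpxxxep": → "pxpxxxe" → "xxx" ✓)

ice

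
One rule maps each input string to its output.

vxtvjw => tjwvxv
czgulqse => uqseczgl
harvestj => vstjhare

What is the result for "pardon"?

In each case the input is transformed by: swap the front and back halves of the string, then swap the first and last characters.
Starting from "pardon": after the first operation, "donpar"; after the second, "ronpad".
(Check on "harvestj": → "estjharv" → "vstjhare" ✓)

ronpad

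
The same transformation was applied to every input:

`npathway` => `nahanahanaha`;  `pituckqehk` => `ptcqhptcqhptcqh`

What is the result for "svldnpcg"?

Rule — keep every other character starting from the first (positions 1st, 3rd, 5th, ...), then write the whole string 3 times in a row.
Working it through for "svldnpcg": intermediate "slnc", final "slncslncslnc".
(Check on "npathway": → "naha" → "nahanahanaha" ✓)

slncslncslnc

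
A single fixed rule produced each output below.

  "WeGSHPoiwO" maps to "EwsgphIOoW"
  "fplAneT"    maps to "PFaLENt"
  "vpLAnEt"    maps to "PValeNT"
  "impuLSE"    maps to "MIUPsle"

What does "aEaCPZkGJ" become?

The rule is to flip the case of every letter, then swap each adjacent pair of characters (1↔2, 3↔4, ...).
Applying both steps to "aEaCPZkGJ": "AeAcpzKgj", then "eAcAzpgKj".

eAcAzpgKj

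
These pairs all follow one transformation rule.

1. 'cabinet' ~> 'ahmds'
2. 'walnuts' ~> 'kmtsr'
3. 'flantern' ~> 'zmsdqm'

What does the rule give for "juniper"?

mhodq

What's happening: shift every letter 1 place backward in the alphabet (wrapping around), then delete the first 2 characters.
Applying that to "juniper" gives "mhodq".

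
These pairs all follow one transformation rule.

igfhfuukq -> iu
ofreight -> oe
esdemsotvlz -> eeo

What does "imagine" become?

What's happening: keep one character in every 3, starting at position 1 (positions 1st, 4th, 7th, ...), then keep only the vowels.
On "imagine": the first step gives "ige", and the second then gives "ie".

ie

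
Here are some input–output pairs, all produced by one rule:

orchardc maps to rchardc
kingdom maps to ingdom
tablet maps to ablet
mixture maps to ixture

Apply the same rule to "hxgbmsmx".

xgbmsmx

Each output is the input with this applied: delete the first character.
On "hxgbmsmx" that produces "xgbmsmx".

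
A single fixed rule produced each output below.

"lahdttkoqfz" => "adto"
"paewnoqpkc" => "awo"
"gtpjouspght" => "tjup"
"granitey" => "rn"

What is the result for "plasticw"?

Each output is the input with this applied: delete the last 3 characters, then keep every other character starting from the second (positions 2nd, 4th, 6th, ...).
Applying both steps to "plasticw": "plast", then "ls".

ls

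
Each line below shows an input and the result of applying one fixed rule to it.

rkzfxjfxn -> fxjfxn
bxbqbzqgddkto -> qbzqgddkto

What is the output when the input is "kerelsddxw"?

elsddxw

In each case the input is transformed by: delete the first 3 characters.
Applying that to "kerelsddxw" gives "elsddxw".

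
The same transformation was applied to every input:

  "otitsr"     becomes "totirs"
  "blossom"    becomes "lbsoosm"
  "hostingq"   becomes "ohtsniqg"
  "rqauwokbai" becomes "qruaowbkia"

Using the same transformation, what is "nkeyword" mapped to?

In each case the input is transformed by: swap each adjacent pair of characters (1↔2, 3↔4, ...).
For "nkeyword" the result is "knyeowdr".

knyeowdr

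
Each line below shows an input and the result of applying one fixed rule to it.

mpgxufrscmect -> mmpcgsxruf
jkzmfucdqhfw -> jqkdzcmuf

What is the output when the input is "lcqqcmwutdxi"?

ltcuqwqmc

The rule is to delete the last 3 characters, then take characters alternately from the front and the back (1st, last, 2nd, 2nd-last, ...).
On "lcqqcmwutdxi": the first step gives "lcqqcmwut", and the second then gives "ltcuqwqmc".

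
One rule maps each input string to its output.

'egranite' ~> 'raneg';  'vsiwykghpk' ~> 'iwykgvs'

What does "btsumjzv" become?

In each case the input is transformed by: delete the last 3 characters, then move the first 2 characters to the end (rotate left by 2).
On "btsumjzv": the first step gives "btsum", and the second then gives "sumbt".

sumbt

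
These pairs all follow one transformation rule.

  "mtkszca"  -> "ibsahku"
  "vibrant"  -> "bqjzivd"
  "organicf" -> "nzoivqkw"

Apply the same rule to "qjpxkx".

frxfsy

The transformation: shift every letter 8 places forward in the alphabet (wrapping around), then swap the first and last characters.
On "qjpxkx": the first step gives "yrxfsf", and the second then gives "frxfsy".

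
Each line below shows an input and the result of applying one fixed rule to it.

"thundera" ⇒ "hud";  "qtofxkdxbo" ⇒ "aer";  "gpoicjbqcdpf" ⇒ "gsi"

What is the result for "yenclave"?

dyh

In each case the input is transformed by: shift every letter 3 places forward in the alphabet (wrapping around), then keep only the last 3 characters.
Starting from "yenclave": after the first operation, "bhqfodyh"; after the second, "dyh".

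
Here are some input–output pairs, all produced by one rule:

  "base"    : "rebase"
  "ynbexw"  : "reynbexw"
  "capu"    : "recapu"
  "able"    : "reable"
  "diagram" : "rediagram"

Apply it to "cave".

The rule is to prepend "re".
So "cave" becomes "recave".

recave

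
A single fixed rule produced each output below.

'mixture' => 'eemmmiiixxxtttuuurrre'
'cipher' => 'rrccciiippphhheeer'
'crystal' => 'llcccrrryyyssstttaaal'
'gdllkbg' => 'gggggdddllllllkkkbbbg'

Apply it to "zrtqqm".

mmzzzrrrtttqqqqqqm

The pattern: repeat every character 3 times, then move the last 2 characters to the front (rotate right by 2).
For "zrtqqm", step one produces "zzzrrrtttqqqqqqmmm"; step two turns that into "mmzzzrrrtttqqqqqqm".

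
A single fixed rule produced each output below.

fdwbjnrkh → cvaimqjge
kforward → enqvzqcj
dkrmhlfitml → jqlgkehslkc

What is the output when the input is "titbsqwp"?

Rule — shift every letter 1 place backward in the alphabet (wrapping around), then move the first character to the end.
Starting from "titbsqwp": after the first operation, "shsarpvo"; after the second, "hsarpvos".
(Check on "dkrmhlfitml": → "cjqlgkehslk" → "jqlgkehslkc" ✓)

hsarpvos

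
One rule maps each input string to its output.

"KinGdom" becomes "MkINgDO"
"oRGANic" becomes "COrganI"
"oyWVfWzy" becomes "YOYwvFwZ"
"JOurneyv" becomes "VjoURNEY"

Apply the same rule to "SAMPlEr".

The transformation: flip the case of every letter, then move the last character to the front.
Starting from "SAMPlEr": after the first operation, "sampLeR"; after the second, "RsampLe".

RsampLe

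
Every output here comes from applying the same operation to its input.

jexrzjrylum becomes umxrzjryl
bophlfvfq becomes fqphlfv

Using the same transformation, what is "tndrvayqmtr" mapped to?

trdrvayqm

The transformation: delete the first 2 characters, then move the last 2 characters to the front (rotate right by 2).
"tndrvayqmtr" → "trdrvayqm".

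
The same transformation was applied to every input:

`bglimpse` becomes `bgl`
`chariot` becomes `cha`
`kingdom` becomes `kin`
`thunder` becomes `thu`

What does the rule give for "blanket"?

Looking at the pairs, the operation is to keep only the first 3 characters.
For "blanket" the result is "bla".

bla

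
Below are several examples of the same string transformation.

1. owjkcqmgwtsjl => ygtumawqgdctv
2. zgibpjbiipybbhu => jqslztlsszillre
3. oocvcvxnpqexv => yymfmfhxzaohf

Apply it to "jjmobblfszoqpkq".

ttwyllvpcjyazua

What's happening: shift every letter 10 places forward in the alphabet (wrapping around).
Doing the same to "jjmobblfszoqpkq": "ttwyllvpcjyazua".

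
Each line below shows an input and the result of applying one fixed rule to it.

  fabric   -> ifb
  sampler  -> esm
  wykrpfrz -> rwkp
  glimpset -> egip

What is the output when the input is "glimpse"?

sgi

The transformation: move the last 3 characters to the front (rotate right by 3), then keep every other character starting from the second (positions 2nd, 4th, 6th, ...).
Working it through for "glimpse": intermediate "pseglim", final "sgi".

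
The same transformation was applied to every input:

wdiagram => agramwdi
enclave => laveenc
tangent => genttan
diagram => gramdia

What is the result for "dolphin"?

phindol

What's happening: move the first 3 characters to the end (rotate left by 3).
Doing the same to "dolphin": "phindol".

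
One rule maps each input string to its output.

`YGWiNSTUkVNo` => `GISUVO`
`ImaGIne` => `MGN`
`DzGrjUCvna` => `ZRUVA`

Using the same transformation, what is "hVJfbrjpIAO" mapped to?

VFRPA

What's happening: keep every other character starting from the second (positions 2nd, 4th, 6th, ...), then convert every letter to uppercase.
For "hVJfbrjpIAO", step one produces "VfrpA"; step two turns that into "VFRPA".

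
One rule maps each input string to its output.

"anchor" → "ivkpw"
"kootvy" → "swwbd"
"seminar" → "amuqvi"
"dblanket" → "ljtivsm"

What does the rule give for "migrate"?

Rule — shift every letter 8 places forward in the alphabet (wrapping around), then delete the last character.
On "migrate" that produces "uqozib".

uqozib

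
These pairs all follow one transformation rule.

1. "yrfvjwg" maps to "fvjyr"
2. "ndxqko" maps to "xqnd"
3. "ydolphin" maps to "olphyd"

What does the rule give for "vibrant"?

bravi

Rule — delete the last 2 characters, then move the first 2 characters to the end (rotate left by 2).
For "vibrant", step one produces "vibra"; step two turns that into "bravi".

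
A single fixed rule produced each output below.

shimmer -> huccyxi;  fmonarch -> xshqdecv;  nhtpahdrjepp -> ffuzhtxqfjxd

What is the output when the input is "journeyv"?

The rule is to reverse the string, then shift every letter 10 places backward in the alphabet (wrapping around).
Applying both steps to "journeyv": "vyenruoj", then "loudhkez".
(Check on "shimmer": → "remmihs" → "huccyxi" ✓)

loudhkez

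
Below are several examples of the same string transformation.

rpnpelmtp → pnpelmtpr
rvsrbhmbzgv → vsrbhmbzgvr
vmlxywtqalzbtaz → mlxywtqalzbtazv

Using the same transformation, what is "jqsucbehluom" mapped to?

qsucbehluomj

In each case the input is transformed by: move the first character to the end.
Doing the same to "jqsucbehluom": "qsucbehluomj".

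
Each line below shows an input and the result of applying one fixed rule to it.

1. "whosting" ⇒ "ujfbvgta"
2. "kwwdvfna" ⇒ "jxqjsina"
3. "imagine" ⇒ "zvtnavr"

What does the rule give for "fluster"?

ysfhrge

The pattern: swap each adjacent pair of characters (1↔2, 3↔4, ...), then shift every letter 13 places forward in the alphabet (wrapping around) — i.e. ROT13.
"fluster" → "lfsuetr" → "ysfhrge".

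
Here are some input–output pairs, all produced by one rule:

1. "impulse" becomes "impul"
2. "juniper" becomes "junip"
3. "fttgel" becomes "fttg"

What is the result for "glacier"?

glaci

Rule — delete the last 2 characters.
"glacier" → "glaci".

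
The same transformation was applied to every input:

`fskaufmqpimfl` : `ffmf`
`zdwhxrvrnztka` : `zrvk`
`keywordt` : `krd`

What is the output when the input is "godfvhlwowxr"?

ghlr

Looking at the pairs, the operation is to swap each adjacent pair of characters (1↔2, 3↔4, ...), then keep one character in every 3, starting at position 2 (positions 2nd, 5th, 8th, ...).
On "godfvhlwowxr": the first step gives "ogfdhvwlworx", and the second then gives "ghlr".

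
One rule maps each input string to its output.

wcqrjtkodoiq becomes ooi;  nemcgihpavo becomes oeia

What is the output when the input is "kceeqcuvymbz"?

Rule — move the last character to the front, then keep only the vowels.
On "kceeqcuvymbz" that produces "eeu".

eeu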